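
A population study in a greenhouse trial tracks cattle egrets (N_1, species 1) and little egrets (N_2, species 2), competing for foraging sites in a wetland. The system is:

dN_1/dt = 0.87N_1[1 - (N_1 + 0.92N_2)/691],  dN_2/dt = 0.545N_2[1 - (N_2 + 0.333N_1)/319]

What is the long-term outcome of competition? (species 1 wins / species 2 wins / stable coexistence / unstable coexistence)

stable coexistence

Compare the nullcline intercepts: K1/α12 = 691/0.92 = 751 > K2 = 319; K2/α21 = 319/0.333 = 958 > K1 = 691.
Since both inequalities hold, each species can invade when rare, so the interior equilibrium is stable.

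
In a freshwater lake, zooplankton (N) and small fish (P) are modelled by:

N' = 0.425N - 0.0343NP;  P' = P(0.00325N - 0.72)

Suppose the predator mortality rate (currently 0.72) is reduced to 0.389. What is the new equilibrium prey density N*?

N* ≈ 120

At the interior fixed point, setting dP/dt = 0 with P > 0 fixes N* = (predator death rate)/(NP coefficient) — independent of the other coefficients.
With the change, N* = 0.389/0.00325 = 120; it falls from 222.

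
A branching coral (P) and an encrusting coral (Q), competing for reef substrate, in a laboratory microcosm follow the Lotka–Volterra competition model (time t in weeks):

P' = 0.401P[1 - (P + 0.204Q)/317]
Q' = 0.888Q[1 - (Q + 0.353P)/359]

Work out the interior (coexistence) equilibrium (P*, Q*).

Setting both brackets to zero gives the nullclines P + 0.204Q = 317 and 0.353P + Q = 359.
Substituting Q = 359 - 0.353P into the first: P(1 - 0.204·0.353) = 317 - 0.204·359.
So P* = 244/0.928 = 263, and then Q* = 359 - 0.353·263 = 266.

P* ≈ 263, Q* ≈ 266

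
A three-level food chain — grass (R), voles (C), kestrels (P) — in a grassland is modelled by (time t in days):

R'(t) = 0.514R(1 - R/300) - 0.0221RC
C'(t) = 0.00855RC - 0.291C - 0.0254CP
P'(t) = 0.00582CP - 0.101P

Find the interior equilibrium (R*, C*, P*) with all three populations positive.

R* ≈ 76.2, C* ≈ 17.4, P* ≈ 14.2

From dP/dt = 0: 0.00582C* = 0.101, so C* = 17.4.
From dR/dt = 0: 0.514(1 - R*/300) = 0.0221·17.4, giving R* = 300·(1 - 0.746) = 76.2.
From dC/dt = 0: 0.00855·76.2 - 0.291 = 0.0254P*, so P* = 0.36/0.0254 = 14.2.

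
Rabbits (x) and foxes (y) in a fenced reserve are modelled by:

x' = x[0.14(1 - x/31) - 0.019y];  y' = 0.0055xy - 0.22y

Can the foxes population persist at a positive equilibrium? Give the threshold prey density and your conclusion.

The predator equation gives dy/dt > 0 only when x > 0.22/0.0055 = 40.
Without the predator, x → K = 31. Since 31 < 40, the predator cannot invade.

Threshold x = 40; K < 40, so no, the predator goes extinct.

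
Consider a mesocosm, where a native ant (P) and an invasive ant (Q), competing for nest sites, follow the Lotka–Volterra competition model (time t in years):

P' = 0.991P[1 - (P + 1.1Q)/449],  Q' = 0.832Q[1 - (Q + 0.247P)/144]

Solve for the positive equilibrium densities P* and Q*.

P* ≈ 399, Q* ≈ 45.4

Setting both brackets to zero gives the nullclines P + 1.1Q = 449 and 0.247P + Q = 144.
Substituting Q = 144 - 0.247P into the first: P(1 - 1.1·0.247) = 449 - 1.1·144.
So P* = 291/0.728 = 399, and then Q* = 144 - 0.247·399 = 45.4.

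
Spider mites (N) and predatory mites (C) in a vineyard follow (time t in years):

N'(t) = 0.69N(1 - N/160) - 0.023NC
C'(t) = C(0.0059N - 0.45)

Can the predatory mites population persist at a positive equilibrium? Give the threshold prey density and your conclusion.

Threshold N = 76.3; K > 76.3, so yes, the predator persists.

The predator equation gives dC/dt > 0 only when N > 0.45/0.0059 = 76.3.
Without the predator, N → K = 160. Since 160 > 76.3, the predator can invade and persist.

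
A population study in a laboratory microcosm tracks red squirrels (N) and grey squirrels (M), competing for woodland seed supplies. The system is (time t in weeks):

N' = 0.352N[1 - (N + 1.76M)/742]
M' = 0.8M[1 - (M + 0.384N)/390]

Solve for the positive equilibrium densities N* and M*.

N* ≈ 172, M* ≈ 324

Setting both brackets to zero gives the nullclines N + 1.76M = 742 and 0.384N + M = 390.
Substituting M = 390 - 0.384N into the first: N(1 - 1.76·0.384) = 742 - 1.76·390.
So N* = 55.6/0.324 = 172, and then M* = 390 - 0.384·172 = 324.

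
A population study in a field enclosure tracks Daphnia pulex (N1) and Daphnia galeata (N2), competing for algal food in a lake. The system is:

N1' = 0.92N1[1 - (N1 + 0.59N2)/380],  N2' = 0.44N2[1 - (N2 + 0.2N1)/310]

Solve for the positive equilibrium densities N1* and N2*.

Setting both brackets to zero gives the nullclines N1 + 0.59N2 = 380 and 0.2N1 + N2 = 310.
Substituting N2 = 310 - 0.2N1 into the first: N1(1 - 0.59·0.2) = 380 - 0.59·310.
So N1* = 197/0.882 = 223, and then N2* = 310 - 0.2·223 = 265.

N1* ≈ 223, N2* ≈ 265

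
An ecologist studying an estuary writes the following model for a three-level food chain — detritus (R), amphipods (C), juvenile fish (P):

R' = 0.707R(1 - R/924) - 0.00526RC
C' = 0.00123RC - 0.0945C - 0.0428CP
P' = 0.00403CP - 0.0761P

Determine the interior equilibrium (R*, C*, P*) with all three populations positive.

R* ≈ 794, C* ≈ 18.9, P* ≈ 20.6

From dP/dt = 0: 0.00403C* = 0.0761, so C* = 18.9.
From dR/dt = 0: 0.707(1 - R*/924) = 0.00526·18.9, giving R* = 924·(1 - 0.14) = 794.
From dC/dt = 0: 0.00123·794 - 0.0945 = 0.0428P*, so P* = 0.882/0.0428 = 20.6.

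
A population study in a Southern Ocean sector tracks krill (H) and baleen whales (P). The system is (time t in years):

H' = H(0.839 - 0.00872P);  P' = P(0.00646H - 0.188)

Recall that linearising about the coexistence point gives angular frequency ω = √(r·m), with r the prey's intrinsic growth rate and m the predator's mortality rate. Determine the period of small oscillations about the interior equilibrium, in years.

Here r = 0.839 and m = 0.188, so r·m = 0.158.
ω = √0.158 = 0.397 per year, hence T = 2π/ω ≈ 15.8 years.

T ≈ 15.8 years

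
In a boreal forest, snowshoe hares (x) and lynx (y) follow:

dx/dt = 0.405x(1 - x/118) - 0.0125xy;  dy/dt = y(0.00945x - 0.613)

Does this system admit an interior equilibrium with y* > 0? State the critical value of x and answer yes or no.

The predator equation gives dy/dt > 0 only when x > 0.613/0.00945 = 64.9.
Without the predator, x → K = 118. Since 118 > 64.9, the predator can invade and persist.

Threshold x = 64.9; K > 64.9, so yes, the predator persists.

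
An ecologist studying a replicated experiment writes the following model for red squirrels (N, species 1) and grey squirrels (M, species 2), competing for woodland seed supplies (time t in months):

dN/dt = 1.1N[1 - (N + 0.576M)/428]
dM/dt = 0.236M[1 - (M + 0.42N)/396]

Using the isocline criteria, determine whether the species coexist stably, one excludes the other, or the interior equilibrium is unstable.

Compare the nullcline intercepts: K1/α12 = 428/0.576 = 743 > K2 = 396; K2/α21 = 396/0.42 = 943 > K1 = 428.
Since both inequalities hold, each species can invade when rare, so the interior equilibrium is stable.

stable coexistence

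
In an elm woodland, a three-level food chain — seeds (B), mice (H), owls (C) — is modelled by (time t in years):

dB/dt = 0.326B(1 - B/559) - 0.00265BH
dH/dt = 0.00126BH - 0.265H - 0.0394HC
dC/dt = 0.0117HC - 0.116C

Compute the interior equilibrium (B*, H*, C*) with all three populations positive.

From dC/dt = 0: 0.0117H* = 0.116, so H* = 9.91.
From dB/dt = 0: 0.326(1 - B*/559) = 0.00265·9.91, giving B* = 559·(1 - 0.0806) = 514.
From dH/dt = 0: 0.00126·514 - 0.265 = 0.0394C*, so C* = 0.383/0.0394 = 9.71.

B* ≈ 514, H* ≈ 9.91, C* ≈ 9.71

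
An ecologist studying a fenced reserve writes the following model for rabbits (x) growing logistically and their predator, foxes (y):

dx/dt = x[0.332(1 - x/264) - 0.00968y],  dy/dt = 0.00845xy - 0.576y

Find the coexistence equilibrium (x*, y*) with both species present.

From dy/dt = 0 with y > 0: 0.00845x* = 0.576, so x* = 68.2.
Substitute into dx/dt = 0: 0.332(1 - 68.2/264) = 0.00968y*.
The bracket is 0.742, giving y* = 0.246/0.00968 = 25.4.

x* ≈ 68.2, y* ≈ 25.4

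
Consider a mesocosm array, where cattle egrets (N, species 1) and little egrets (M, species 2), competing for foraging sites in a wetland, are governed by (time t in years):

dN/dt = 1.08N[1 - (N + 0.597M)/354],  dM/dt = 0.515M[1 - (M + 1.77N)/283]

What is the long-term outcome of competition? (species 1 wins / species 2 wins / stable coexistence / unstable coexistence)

species 1 excludes species 2

Compare the nullcline intercepts: K1/α12 = 354/0.597 = 593 > K2 = 283; K2/α21 = 283/1.77 = 160 < K1 = 354.
Since the inequalities point opposite ways, species 1 can invade but species 2 cannot.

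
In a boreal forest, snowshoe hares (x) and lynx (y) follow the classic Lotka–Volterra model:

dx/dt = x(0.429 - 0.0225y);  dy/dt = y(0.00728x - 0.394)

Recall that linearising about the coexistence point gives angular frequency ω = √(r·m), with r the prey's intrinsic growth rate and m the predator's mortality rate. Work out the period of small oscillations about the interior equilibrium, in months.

Here r = 0.429 and m = 0.394, so r·m = 0.169.
ω = √0.169 = 0.411 per month, hence T = 2π/ω ≈ 15.3 months.

T ≈ 15.3 months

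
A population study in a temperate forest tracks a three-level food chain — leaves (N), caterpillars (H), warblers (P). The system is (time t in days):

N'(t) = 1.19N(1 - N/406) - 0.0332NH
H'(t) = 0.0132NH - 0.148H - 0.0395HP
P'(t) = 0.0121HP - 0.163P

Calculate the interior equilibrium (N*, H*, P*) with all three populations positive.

From dP/dt = 0: 0.0121H* = 0.163, so H* = 13.5.
From dN/dt = 0: 1.19(1 - N*/406) = 0.0332·13.5, giving N* = 406·(1 - 0.376) = 253.
From dH/dt = 0: 0.0132·253 - 0.148 = 0.0395P*, so P* = 3.2/0.0395 = 80.9.

N* ≈ 253, H* ≈ 13.5, P* ≈ 80.9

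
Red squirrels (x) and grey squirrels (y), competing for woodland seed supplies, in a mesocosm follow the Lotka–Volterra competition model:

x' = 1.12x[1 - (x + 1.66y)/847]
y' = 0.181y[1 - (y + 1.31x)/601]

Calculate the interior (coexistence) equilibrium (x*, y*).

x* ≈ 128, y* ≈ 433

Setting both brackets to zero gives the nullclines x + 1.66y = 847 and 1.31x + y = 601.
Substituting y = 601 - 1.31x into the first: x(1 - 1.66·1.31) = 847 - 1.66·601.
So x* = -151/-1.17 = 128, and then y* = 601 - 1.31·128 = 433.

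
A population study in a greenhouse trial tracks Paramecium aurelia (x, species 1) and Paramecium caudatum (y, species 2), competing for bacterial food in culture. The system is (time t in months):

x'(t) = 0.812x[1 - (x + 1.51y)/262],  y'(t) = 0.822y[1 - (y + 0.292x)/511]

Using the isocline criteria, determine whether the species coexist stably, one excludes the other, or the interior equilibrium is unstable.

Compare the nullcline intercepts: K1/α12 = 262/1.51 = 174 < K2 = 511; K2/α21 = 511/0.292 = 1750 > K1 = 262.
Since the inequalities point opposite ways, species 2 can invade but species 1 cannot.

species 2 excludes species 1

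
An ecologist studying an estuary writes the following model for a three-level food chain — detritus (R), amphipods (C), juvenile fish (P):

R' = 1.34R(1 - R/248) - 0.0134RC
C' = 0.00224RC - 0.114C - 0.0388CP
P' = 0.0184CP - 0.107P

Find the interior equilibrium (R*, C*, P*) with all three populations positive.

From dP/dt = 0: 0.0184C* = 0.107, so C* = 5.82.
From dR/dt = 0: 1.34(1 - R*/248) = 0.0134·5.82, giving R* = 248·(1 - 0.0582) = 234.
From dC/dt = 0: 0.00224·234 - 0.114 = 0.0388P*, so P* = 0.409/0.0388 = 10.5.

R* ≈ 234, C* ≈ 5.82, P* ≈ 10.5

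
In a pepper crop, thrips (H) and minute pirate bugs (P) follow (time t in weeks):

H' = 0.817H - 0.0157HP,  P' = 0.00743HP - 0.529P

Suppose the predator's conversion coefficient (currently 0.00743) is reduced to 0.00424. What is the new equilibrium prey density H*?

At the interior fixed point, setting dP/dt = 0 with P > 0 fixes H* = (predator death rate)/(HP coefficient) — independent of the other coefficients.
With the change, H* = 0.529/0.00424 = 125; it rises from 71.2.

H* ≈ 125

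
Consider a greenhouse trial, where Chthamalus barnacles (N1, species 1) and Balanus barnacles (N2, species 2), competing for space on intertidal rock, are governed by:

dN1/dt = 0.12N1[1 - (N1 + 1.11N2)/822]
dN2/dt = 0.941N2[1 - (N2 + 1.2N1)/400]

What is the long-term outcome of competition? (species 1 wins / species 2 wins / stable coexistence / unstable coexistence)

species 1 excludes species 2

Compare the nullcline intercepts: K1/α12 = 822/1.11 = 741 > K2 = 400; K2/α21 = 400/1.2 = 333 < K1 = 822.
Since the inequalities point opposite ways, species 1 can invade but species 2 cannot.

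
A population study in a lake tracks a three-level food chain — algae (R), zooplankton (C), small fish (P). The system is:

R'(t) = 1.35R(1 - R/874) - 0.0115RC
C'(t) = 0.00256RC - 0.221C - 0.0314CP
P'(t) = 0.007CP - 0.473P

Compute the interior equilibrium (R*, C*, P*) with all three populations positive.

R* ≈ 371, C* ≈ 67.6, P* ≈ 23.2

From dP/dt = 0: 0.007C* = 0.473, so C* = 67.6.
From dR/dt = 0: 1.35(1 - R*/874) = 0.0115·67.6, giving R* = 874·(1 - 0.576) = 371.
From dC/dt = 0: 0.00256·371 - 0.221 = 0.0314P*, so P* = 0.729/0.0314 = 23.2.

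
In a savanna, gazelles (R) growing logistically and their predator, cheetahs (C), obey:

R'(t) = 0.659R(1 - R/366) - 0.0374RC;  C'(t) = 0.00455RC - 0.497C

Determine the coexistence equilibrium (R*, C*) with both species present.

R* ≈ 109, C* ≈ 12.4

From dC/dt = 0 with C > 0: 0.00455R* = 0.497, so R* = 109.
Substitute into dR/dt = 0: 0.659(1 - 109/366) = 0.0374C*.
The bracket is 0.702, giving C* = 0.462/0.0374 = 12.4.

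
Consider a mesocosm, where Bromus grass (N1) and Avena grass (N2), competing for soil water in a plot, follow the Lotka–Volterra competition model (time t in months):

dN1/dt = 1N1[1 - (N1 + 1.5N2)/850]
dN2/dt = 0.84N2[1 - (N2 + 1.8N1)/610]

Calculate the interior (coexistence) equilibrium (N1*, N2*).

N1* ≈ 38.2, N2* ≈ 541

Setting both brackets to zero gives the nullclines N1 + 1.5N2 = 850 and 1.8N1 + N2 = 610.
Substituting N2 = 610 - 1.8N1 into the first: N1(1 - 1.5·1.8) = 850 - 1.5·610.
So N1* = -65/-1.7 = 38.2, and then N2* = 610 - 1.8·38.2 = 541.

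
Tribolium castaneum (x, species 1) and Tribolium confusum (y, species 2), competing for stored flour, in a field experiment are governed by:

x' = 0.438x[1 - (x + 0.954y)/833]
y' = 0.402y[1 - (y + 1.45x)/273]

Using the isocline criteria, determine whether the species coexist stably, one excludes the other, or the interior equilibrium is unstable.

species 1 excludes species 2

Compare the nullcline intercepts: K1/α12 = 833/0.954 = 873 > K2 = 273; K2/α21 = 273/1.45 = 188 < K1 = 833.
Since the inequalities point opposite ways, species 1 can invade but species 2 cannot.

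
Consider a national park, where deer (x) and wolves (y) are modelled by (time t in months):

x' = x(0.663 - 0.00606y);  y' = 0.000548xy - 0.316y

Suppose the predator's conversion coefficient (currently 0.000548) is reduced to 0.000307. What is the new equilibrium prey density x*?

At the interior fixed point, setting dy/dt = 0 with y > 0 fixes x* = (predator death rate)/(xy coefficient) — independent of the other coefficients.
With the change, x* = 0.316/0.000307 = 1030; it rises from 577.

x* ≈ 1030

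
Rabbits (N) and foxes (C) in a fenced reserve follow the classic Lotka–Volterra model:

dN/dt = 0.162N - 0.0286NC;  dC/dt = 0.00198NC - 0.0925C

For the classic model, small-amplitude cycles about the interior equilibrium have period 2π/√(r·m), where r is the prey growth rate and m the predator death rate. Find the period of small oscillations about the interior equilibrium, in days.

T ≈ 51.3 days

Here r = 0.162 and m = 0.0925, so r·m = 0.015.
ω = √0.015 = 0.122 per day, hence T = 2π/ω ≈ 51.3 days.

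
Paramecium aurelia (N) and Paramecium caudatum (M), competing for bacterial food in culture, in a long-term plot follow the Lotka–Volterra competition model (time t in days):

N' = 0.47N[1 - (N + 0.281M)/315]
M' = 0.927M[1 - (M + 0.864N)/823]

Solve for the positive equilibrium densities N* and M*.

N* ≈ 111, M* ≈ 727

Setting both brackets to zero gives the nullclines N + 0.281M = 315 and 0.864N + M = 823.
Substituting M = 823 - 0.864N into the first: N(1 - 0.281·0.864) = 315 - 0.281·823.
So N* = 83.7/0.757 = 111, and then M* = 823 - 0.864·111 = 727.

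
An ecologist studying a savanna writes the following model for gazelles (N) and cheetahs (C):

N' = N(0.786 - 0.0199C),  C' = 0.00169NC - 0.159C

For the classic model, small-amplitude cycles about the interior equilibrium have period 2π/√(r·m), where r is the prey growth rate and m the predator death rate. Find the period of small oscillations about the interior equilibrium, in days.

Here r = 0.786 and m = 0.159, so r·m = 0.125.
ω = √0.125 = 0.354 per day, hence T = 2π/ω ≈ 17.8 days.

T ≈ 17.8 days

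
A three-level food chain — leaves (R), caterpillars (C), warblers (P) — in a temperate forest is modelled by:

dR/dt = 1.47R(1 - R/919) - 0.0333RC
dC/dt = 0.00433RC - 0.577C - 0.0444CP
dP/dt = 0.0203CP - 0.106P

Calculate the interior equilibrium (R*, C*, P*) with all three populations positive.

From dP/dt = 0: 0.0203C* = 0.106, so C* = 5.22.
From dR/dt = 0: 1.47(1 - R*/919) = 0.0333·5.22, giving R* = 919·(1 - 0.118) = 810.
From dC/dt = 0: 0.00433·810 - 0.577 = 0.0444P*, so P* = 2.93/0.0444 = 66.

R* ≈ 810, C* ≈ 5.22, P* ≈ 66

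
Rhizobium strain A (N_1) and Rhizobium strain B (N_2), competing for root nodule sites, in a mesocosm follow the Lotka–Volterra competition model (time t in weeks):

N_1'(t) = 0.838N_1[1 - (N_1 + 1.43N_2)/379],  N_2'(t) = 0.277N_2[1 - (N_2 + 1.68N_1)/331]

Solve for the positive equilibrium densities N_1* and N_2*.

Setting both brackets to zero gives the nullclines N_1 + 1.43N_2 = 379 and 1.68N_1 + N_2 = 331.
Substituting N_2 = 331 - 1.68N_1 into the first: N_1(1 - 1.43·1.68) = 379 - 1.43·331.
So N_1* = -94.3/-1.4 = 67.3, and then N_2* = 331 - 1.68·67.3 = 218.

N_1* ≈ 67.3, N_2* ≈ 218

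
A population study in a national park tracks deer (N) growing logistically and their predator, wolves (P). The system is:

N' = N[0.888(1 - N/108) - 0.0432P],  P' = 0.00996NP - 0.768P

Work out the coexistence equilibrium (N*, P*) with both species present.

From dP/dt = 0 with P > 0: 0.00996N* = 0.768, so N* = 77.1.
Substitute into dN/dt = 0: 0.888(1 - 77.1/108) = 0.0432P*.
The bracket is 0.286, giving P* = 0.254/0.0432 = 5.88.

N* ≈ 77.1, P* ≈ 5.88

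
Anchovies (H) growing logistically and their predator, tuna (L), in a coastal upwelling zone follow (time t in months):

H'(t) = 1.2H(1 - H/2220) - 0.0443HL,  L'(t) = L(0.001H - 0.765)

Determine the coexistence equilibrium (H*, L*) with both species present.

H* ≈ 765, L* ≈ 17.8

From dL/dt = 0 with L > 0: 0.001H* = 0.765, so H* = 765.
Substitute into dH/dt = 0: 1.2(1 - 765/2220) = 0.0443L*.
The bracket is 0.655, giving L* = 0.786/0.0443 = 17.8.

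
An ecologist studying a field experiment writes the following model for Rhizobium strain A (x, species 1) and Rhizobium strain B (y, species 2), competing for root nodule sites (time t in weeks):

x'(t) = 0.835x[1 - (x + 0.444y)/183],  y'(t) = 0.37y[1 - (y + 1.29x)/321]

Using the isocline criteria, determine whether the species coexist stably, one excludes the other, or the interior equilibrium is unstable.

stable coexistence

Compare the nullcline intercepts: K1/α12 = 183/0.444 = 412 > K2 = 321; K2/α21 = 321/1.29 = 249 > K1 = 183.
Since both inequalities hold, each species can invade when rare, so the interior equilibrium is stable.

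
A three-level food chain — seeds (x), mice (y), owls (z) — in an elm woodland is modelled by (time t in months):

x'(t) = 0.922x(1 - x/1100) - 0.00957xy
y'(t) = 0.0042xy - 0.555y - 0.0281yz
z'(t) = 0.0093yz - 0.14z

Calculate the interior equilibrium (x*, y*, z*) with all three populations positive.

x* ≈ 928, y* ≈ 15.1, z* ≈ 119

From dz/dt = 0: 0.0093y* = 0.14, so y* = 15.1.
From dx/dt = 0: 0.922(1 - x*/1100) = 0.00957·15.1, giving x* = 1100·(1 - 0.156) = 928.
From dy/dt = 0: 0.0042·928 - 0.555 = 0.0281z*, so z* = 3.34/0.0281 = 119.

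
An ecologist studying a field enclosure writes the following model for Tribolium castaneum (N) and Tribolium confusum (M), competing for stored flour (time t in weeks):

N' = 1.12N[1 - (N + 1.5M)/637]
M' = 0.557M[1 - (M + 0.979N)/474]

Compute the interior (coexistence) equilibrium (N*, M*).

N* ≈ 158, M* ≈ 319

Setting both brackets to zero gives the nullclines N + 1.5M = 637 and 0.979N + M = 474.
Substituting M = 474 - 0.979N into the first: N(1 - 1.5·0.979) = 637 - 1.5·474.
So N* = -74/-0.468 = 158, and then M* = 474 - 0.979·158 = 319.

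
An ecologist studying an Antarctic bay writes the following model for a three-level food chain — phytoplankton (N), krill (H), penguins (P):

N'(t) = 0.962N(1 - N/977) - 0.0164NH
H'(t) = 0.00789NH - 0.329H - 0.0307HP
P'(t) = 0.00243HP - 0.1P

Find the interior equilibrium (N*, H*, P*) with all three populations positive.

N* ≈ 292, H* ≈ 41.2, P* ≈ 64.2

From dP/dt = 0: 0.00243H* = 0.1, so H* = 41.2.
From dN/dt = 0: 0.962(1 - N*/977) = 0.0164·41.2, giving N* = 977·(1 - 0.702) = 292.
From dH/dt = 0: 0.00789·292 - 0.329 = 0.0307P*, so P* = 1.97/0.0307 = 64.2.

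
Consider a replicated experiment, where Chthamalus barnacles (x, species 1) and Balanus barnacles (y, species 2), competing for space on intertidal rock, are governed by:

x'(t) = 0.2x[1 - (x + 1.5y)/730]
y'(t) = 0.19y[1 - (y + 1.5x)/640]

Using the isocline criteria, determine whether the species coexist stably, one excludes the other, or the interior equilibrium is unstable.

unstable coexistence (outcome depends on initial conditions)

Compare the nullcline intercepts: K1/α12 = 730/1.5 = 487 < K2 = 640; K2/α21 = 640/1.5 = 427 < K1 = 730.
Since both are reversed, neither can invade when rare; the interior point is a saddle.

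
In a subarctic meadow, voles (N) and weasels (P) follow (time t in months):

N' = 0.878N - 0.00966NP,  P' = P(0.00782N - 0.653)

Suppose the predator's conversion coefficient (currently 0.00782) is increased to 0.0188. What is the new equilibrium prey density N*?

N* ≈ 34.7

At the interior fixed point, setting dP/dt = 0 with P > 0 fixes N* = (predator death rate)/(NP coefficient) — independent of the other coefficients.
With the change, N* = 0.653/0.0188 = 34.7; it falls from 83.5.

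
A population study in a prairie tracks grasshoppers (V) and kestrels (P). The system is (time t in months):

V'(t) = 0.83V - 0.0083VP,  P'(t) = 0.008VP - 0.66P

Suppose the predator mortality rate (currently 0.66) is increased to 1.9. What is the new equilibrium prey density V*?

V* ≈ 237

At the interior fixed point, setting dP/dt = 0 with P > 0 fixes V* = (predator death rate)/(VP coefficient) — independent of the other coefficients.
With the change, V* = 1.9/0.008 = 237; it rises from 82.5.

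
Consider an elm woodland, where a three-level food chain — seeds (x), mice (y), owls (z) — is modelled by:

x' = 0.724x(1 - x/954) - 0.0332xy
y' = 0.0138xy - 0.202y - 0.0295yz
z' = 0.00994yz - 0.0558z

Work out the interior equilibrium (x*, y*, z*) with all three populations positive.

x* ≈ 708, y* ≈ 5.61, z* ≈ 325

From dz/dt = 0: 0.00994y* = 0.0558, so y* = 5.61.
From dx/dt = 0: 0.724(1 - x*/954) = 0.0332·5.61, giving x* = 954·(1 - 0.257) = 708.
From dy/dt = 0: 0.0138·708 - 0.202 = 0.0295z*, so z* = 9.57/0.0295 = 325.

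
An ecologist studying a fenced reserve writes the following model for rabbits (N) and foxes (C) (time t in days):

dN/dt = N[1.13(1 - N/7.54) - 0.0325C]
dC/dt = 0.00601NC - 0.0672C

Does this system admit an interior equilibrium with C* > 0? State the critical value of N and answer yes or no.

Threshold N = 11.2; K < 11.2, so no, the predator goes extinct.

The predator equation gives dC/dt > 0 only when N > 0.0672/0.00601 = 11.2.
Without the predator, N → K = 7.54. Since 7.54 < 11.2, the predator cannot invade.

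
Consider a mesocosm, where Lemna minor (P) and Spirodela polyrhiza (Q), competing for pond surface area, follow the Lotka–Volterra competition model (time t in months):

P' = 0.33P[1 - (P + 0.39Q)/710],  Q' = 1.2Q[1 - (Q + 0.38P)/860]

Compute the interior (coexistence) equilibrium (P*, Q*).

Setting both brackets to zero gives the nullclines P + 0.39Q = 710 and 0.38P + Q = 860.
Substituting Q = 860 - 0.38P into the first: P(1 - 0.39·0.38) = 710 - 0.39·860.
So P* = 375/0.852 = 440, and then Q* = 860 - 0.38·440 = 693.

P* ≈ 440, Q* ≈ 693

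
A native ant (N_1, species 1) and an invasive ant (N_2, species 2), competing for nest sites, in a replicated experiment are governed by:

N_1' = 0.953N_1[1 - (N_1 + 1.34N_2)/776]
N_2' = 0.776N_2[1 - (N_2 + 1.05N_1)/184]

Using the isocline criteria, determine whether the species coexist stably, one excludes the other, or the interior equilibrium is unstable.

species 1 excludes species 2

Compare the nullcline intercepts: K1/α12 = 776/1.34 = 579 > K2 = 184; K2/α21 = 184/1.05 = 175 < K1 = 776.
Since the inequalities point opposite ways, species 1 can invade but species 2 cannot.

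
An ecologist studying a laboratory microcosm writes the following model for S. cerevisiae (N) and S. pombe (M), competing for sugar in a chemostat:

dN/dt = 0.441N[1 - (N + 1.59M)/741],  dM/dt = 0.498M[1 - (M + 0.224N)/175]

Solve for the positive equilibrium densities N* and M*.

Setting both brackets to zero gives the nullclines N + 1.59M = 741 and 0.224N + M = 175.
Substituting M = 175 - 0.224N into the first: N(1 - 1.59·0.224) = 741 - 1.59·175.
So N* = 463/0.644 = 719, and then M* = 175 - 0.224·719 = 14.

N* ≈ 719, M* ≈ 14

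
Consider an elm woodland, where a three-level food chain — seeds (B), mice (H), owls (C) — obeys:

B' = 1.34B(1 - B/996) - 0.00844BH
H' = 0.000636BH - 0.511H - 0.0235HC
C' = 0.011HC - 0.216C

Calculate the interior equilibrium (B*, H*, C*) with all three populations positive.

From dC/dt = 0: 0.011H* = 0.216, so H* = 19.6.
From dB/dt = 0: 1.34(1 - B*/996) = 0.00844·19.6, giving B* = 996·(1 - 0.124) = 873.
From dH/dt = 0: 0.000636·873 - 0.511 = 0.0235C*, so C* = 0.0441/0.0235 = 1.88.

B* ≈ 873, H* ≈ 19.6, C* ≈ 1.88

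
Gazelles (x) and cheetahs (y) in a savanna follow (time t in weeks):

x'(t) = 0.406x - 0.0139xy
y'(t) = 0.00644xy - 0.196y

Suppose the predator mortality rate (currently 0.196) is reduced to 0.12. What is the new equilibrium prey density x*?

x* ≈ 18.6

At the interior fixed point, setting dy/dt = 0 with y > 0 fixes x* = (predator death rate)/(xy coefficient) — independent of the other coefficients.
With the change, x* = 0.12/0.00644 = 18.6; it falls from 30.4.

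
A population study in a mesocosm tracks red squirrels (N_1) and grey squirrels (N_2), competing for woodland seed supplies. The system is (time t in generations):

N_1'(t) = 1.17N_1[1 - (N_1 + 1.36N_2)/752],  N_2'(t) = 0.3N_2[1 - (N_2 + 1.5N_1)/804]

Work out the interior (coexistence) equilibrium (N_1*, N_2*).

N_1* ≈ 328, N_2* ≈ 312

Setting both brackets to zero gives the nullclines N_1 + 1.36N_2 = 752 and 1.5N_1 + N_2 = 804.
Substituting N_2 = 804 - 1.5N_1 into the first: N_1(1 - 1.36·1.5) = 752 - 1.36·804.
So N_1* = -341/-1.04 = 328, and then N_2* = 804 - 1.5·328 = 312.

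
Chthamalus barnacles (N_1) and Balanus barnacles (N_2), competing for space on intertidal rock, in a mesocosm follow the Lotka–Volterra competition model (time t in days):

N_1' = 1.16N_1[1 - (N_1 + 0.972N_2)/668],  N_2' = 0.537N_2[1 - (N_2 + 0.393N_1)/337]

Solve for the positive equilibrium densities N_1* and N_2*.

Setting both brackets to zero gives the nullclines N_1 + 0.972N_2 = 668 and 0.393N_1 + N_2 = 337.
Substituting N_2 = 337 - 0.393N_1 into the first: N_1(1 - 0.972·0.393) = 668 - 0.972·337.
So N_1* = 340/0.618 = 551, and then N_2* = 337 - 0.393·551 = 121.

N_1* ≈ 551, N_2* ≈ 121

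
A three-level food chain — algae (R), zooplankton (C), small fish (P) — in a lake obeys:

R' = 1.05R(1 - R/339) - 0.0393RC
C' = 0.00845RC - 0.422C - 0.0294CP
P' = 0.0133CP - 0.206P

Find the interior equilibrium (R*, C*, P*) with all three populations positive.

From dP/dt = 0: 0.0133C* = 0.206, so C* = 15.5.
From dR/dt = 0: 1.05(1 - R*/339) = 0.0393·15.5, giving R* = 339·(1 - 0.58) = 142.
From dC/dt = 0: 0.00845·142 - 0.422 = 0.0294P*, so P* = 0.782/0.0294 = 26.6.

R* ≈ 142, C* ≈ 15.5, P* ≈ 26.6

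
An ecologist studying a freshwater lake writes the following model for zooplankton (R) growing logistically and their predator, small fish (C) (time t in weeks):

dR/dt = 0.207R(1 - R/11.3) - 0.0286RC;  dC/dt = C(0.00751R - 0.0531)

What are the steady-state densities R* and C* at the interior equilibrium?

From dC/dt = 0 with C > 0: 0.00751R* = 0.0531, so R* = 7.07.
Substitute into dR/dt = 0: 0.207(1 - 7.07/11.3) = 0.0286C*.
The bracket is 0.374, giving C* = 0.0775/0.0286 = 2.71.

R* ≈ 7.07, C* ≈ 2.71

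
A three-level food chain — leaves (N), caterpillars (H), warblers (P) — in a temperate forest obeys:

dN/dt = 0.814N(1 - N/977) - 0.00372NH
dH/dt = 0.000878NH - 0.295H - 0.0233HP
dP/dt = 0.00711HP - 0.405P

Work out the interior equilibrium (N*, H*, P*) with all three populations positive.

N* ≈ 723, H* ≈ 57, P* ≈ 14.6

From dP/dt = 0: 0.00711H* = 0.405, so H* = 57.
From dN/dt = 0: 0.814(1 - N*/977) = 0.00372·57, giving N* = 977·(1 - 0.26) = 723.
From dH/dt = 0: 0.000878·723 - 0.295 = 0.0233P*, so P* = 0.34/0.0233 = 14.6.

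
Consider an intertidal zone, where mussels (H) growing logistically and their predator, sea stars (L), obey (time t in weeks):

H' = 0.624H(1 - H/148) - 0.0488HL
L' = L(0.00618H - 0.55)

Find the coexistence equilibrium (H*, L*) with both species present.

H* ≈ 89, L* ≈ 5.1

From dL/dt = 0 with L > 0: 0.00618H* = 0.55, so H* = 89.
Substitute into dH/dt = 0: 0.624(1 - 89/148) = 0.0488L*.
The bracket is 0.399, giving L* = 0.249/0.0488 = 5.1.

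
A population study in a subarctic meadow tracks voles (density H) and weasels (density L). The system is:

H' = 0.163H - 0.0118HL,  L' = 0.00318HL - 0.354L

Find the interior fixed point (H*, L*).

H* ≈ 111, L* ≈ 13.8

Set dL/dt = 0 with L > 0: 0.00318H - 0.354 = 0, so H* = 0.354/0.00318 = 111.
Set dH/dt = 0 with H > 0: 0.163 - 0.0118L = 0, so L* = 0.163/0.0118 = 13.8.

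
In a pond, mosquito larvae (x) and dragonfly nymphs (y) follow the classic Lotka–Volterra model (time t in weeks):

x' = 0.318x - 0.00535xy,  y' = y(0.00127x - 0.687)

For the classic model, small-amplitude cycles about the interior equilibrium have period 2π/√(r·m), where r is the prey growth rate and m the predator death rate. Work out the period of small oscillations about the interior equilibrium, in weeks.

T ≈ 13.4 weeks

Here r = 0.318 and m = 0.687, so r·m = 0.218.
ω = √0.218 = 0.467 per week, hence T = 2π/ω ≈ 13.4 weeks.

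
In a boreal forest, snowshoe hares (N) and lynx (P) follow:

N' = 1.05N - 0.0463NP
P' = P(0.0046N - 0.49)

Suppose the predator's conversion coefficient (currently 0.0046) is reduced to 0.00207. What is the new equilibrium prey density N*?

N* ≈ 237

At the interior fixed point, setting dP/dt = 0 with P > 0 fixes N* = (predator death rate)/(NP coefficient) — independent of the other coefficients.
With the change, N* = 0.49/0.00207 = 237; it rises from 107.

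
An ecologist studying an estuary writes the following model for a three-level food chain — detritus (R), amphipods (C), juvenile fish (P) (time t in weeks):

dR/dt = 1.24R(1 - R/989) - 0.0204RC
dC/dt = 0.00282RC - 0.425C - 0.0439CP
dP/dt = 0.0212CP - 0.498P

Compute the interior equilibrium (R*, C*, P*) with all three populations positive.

From dP/dt = 0: 0.0212C* = 0.498, so C* = 23.5.
From dR/dt = 0: 1.24(1 - R*/989) = 0.0204·23.5, giving R* = 989·(1 - 0.386) = 607.
From dC/dt = 0: 0.00282·607 - 0.425 = 0.0439P*, so P* = 1.29/0.0439 = 29.3.

R* ≈ 607, C* ≈ 23.5, P* ≈ 29.3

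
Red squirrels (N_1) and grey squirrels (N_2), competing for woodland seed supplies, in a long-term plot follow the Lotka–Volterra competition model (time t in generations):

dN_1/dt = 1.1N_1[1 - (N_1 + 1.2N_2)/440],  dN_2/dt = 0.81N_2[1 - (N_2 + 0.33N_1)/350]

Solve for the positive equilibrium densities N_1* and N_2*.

N_1* ≈ 33.1, N_2* ≈ 339

Setting both brackets to zero gives the nullclines N_1 + 1.2N_2 = 440 and 0.33N_1 + N_2 = 350.
Substituting N_2 = 350 - 0.33N_1 into the first: N_1(1 - 1.2·0.33) = 440 - 1.2·350.
So N_1* = 20/0.604 = 33.1, and then N_2* = 350 - 0.33·33.1 = 339.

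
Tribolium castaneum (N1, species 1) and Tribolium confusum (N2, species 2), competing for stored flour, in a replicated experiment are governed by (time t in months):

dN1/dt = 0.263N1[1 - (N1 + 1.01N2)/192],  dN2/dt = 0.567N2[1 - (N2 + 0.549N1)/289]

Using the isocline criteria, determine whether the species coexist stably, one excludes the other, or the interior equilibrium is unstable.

Compare the nullcline intercepts: K1/α12 = 192/1.01 = 190 < K2 = 289; K2/α21 = 289/0.549 = 526 > K1 = 192.
Since the inequalities point opposite ways, species 2 can invade but species 1 cannot.

species 2 excludes species 1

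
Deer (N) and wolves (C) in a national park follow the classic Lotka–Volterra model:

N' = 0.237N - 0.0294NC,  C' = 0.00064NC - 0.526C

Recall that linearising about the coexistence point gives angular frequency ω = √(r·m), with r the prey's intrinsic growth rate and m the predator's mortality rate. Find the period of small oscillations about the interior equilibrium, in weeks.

T ≈ 17.8 weeks

Here r = 0.237 and m = 0.526, so r·m = 0.125.
ω = √0.125 = 0.353 per week, hence T = 2π/ω ≈ 17.8 weeks.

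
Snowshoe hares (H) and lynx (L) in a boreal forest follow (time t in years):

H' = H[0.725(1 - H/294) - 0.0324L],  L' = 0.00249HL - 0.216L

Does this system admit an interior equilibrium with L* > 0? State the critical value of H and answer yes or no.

Threshold H = 86.7; K > 86.7, so yes, the predator persists.

The predator equation gives dL/dt > 0 only when H > 0.216/0.00249 = 86.7.
Without the predator, H → K = 294. Since 294 > 86.7, the predator can invade and persist.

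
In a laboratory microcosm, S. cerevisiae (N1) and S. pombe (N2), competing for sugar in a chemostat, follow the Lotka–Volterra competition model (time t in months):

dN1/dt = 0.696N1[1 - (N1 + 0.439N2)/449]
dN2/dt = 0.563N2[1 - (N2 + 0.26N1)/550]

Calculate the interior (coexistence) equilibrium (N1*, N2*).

N1* ≈ 234, N2* ≈ 489

Setting both brackets to zero gives the nullclines N1 + 0.439N2 = 449 and 0.26N1 + N2 = 550.
Substituting N2 = 550 - 0.26N1 into the first: N1(1 - 0.439·0.26) = 449 - 0.439·550.
So N1* = 208/0.886 = 234, and then N2* = 550 - 0.26·234 = 489.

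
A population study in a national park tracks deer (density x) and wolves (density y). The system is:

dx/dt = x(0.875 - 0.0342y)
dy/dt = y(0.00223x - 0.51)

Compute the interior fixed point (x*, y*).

x* ≈ 229, y* ≈ 25.6

Set dy/dt = 0 with y > 0: 0.00223x - 0.51 = 0, so x* = 0.51/0.00223 = 229.
Set dx/dt = 0 with x > 0: 0.875 - 0.0342y = 0, so y* = 0.875/0.0342 = 25.6.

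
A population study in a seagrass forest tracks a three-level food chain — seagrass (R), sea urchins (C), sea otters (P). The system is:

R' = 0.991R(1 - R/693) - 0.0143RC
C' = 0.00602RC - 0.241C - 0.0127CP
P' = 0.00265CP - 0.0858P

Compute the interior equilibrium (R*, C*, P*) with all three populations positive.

R* ≈ 369, C* ≈ 32.4, P* ≈ 156

From dP/dt = 0: 0.00265C* = 0.0858, so C* = 32.4.
From dR/dt = 0: 0.991(1 - R*/693) = 0.0143·32.4, giving R* = 693·(1 - 0.467) = 369.
From dC/dt = 0: 0.00602·369 - 0.241 = 0.0127P*, so P* = 1.98/0.0127 = 156.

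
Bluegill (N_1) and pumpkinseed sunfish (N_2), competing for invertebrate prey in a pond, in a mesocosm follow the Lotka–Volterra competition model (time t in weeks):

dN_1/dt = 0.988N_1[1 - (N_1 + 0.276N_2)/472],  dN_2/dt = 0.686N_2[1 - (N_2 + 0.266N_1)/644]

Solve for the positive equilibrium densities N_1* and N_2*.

Setting both brackets to zero gives the nullclines N_1 + 0.276N_2 = 472 and 0.266N_1 + N_2 = 644.
Substituting N_2 = 644 - 0.266N_1 into the first: N_1(1 - 0.276·0.266) = 472 - 0.276·644.
So N_1* = 294/0.927 = 318, and then N_2* = 644 - 0.266·318 = 560.

N_1* ≈ 318, N_2* ≈ 560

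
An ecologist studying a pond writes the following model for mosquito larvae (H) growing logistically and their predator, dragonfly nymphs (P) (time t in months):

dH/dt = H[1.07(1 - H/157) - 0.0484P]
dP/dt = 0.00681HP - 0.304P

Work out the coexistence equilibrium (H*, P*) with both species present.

From dP/dt = 0 with P > 0: 0.00681H* = 0.304, so H* = 44.6.
Substitute into dH/dt = 0: 1.07(1 - 44.6/157) = 0.0484P*.
The bracket is 0.716, giving P* = 0.766/0.0484 = 15.8.

H* ≈ 44.6, P* ≈ 15.8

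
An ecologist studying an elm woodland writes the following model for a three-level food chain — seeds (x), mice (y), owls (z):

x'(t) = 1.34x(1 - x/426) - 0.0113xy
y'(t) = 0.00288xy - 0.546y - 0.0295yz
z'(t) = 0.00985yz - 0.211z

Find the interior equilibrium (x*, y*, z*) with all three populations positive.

From dz/dt = 0: 0.00985y* = 0.211, so y* = 21.4.
From dx/dt = 0: 1.34(1 - x*/426) = 0.0113·21.4, giving x* = 426·(1 - 0.181) = 349.
From dy/dt = 0: 0.00288·349 - 0.546 = 0.0295z*, so z* = 0.459/0.0295 = 15.6.

x* ≈ 349, y* ≈ 21.4, z* ≈ 15.6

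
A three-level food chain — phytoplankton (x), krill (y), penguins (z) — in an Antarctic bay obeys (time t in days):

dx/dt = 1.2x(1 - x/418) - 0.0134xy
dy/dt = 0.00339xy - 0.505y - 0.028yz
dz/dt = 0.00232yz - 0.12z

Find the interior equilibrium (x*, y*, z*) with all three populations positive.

x* ≈ 177, y* ≈ 51.7, z* ≈ 3.34

From dz/dt = 0: 0.00232y* = 0.12, so y* = 51.7.
From dx/dt = 0: 1.2(1 - x*/418) = 0.0134·51.7, giving x* = 418·(1 - 0.578) = 177.
From dy/dt = 0: 0.00339·177 - 0.505 = 0.028z*, so z* = 0.0936/0.028 = 3.34.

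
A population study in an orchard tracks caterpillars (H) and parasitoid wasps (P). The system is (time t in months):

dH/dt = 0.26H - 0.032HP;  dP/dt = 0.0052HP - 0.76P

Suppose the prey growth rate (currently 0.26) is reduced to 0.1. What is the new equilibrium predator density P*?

P* ≈ 3.12

At the interior fixed point, setting dH/dt = 0 with H > 0 fixes P* = (prey growth rate)/(HP coefficient) — independent of the other coefficients.
With the change, P* = 0.1/0.032 = 3.12; it falls from 8.12.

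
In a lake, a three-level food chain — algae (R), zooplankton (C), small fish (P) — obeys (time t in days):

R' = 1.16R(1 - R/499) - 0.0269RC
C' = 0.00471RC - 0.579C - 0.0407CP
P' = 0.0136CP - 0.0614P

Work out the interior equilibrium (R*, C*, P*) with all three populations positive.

From dP/dt = 0: 0.0136C* = 0.0614, so C* = 4.51.
From dR/dt = 0: 1.16(1 - R*/499) = 0.0269·4.51, giving R* = 499·(1 - 0.105) = 447.
From dC/dt = 0: 0.00471·447 - 0.579 = 0.0407P*, so P* = 1.53/0.0407 = 37.5.

R* ≈ 447, C* ≈ 4.51, P* ≈ 37.5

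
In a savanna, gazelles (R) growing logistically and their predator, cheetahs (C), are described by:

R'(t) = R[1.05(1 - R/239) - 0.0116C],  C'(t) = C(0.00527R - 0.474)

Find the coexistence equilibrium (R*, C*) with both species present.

From dC/dt = 0 with C > 0: 0.00527R* = 0.474, so R* = 89.9.
Substitute into dR/dt = 0: 1.05(1 - 89.9/239) = 0.0116C*.
The bracket is 0.624, giving C* = 0.655/0.0116 = 56.5.

R* ≈ 89.9, C* ≈ 56.5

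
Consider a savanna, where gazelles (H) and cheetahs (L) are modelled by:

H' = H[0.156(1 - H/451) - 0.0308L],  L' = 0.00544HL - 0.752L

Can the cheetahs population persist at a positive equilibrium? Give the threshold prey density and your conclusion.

The predator equation gives dL/dt > 0 only when H > 0.752/0.00544 = 138.
Without the predator, H → K = 451. Since 451 > 138, the predator can invade and persist.

Threshold H = 138; K > 138, so yes, the predator persists.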